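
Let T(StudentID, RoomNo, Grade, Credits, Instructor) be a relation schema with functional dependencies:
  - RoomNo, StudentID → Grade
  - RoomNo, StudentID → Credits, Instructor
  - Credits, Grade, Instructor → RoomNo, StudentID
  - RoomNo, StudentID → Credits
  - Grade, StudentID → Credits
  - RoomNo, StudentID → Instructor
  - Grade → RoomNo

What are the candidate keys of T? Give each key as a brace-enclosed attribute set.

{Grade, StudentID}⁺ = {Credits, Grade, Instructor, RoomNo, StudentID}, which is every attribute, so {Grade, StudentID} is a candidate key.
{RoomNo, StudentID}⁺ = {Credits, Grade, Instructor, RoomNo, StudentID}, which is every attribute, so {RoomNo, StudentID} is a candidate key.
{Credits, Grade, Instructor}⁺ = {Credits, Grade, Instructor, RoomNo, StudentID}, which is every attribute, so {Credits, Grade, Instructor} is a candidate key.
Any other superkey properly contains one of these, so there are no further candidate keys.

{Credits, Grade, Instructor}, {Grade, StudentID}, {RoomNo, StudentID}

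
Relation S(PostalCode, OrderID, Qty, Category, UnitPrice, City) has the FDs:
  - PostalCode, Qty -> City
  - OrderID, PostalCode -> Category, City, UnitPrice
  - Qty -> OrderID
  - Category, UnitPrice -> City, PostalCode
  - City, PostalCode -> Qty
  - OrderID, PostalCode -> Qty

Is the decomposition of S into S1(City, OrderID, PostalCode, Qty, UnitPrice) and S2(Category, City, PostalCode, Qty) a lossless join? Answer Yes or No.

Yes

The shared attributes are {City, PostalCode, Qty} and {City, PostalCode, Qty}⁺ = {Category, City, OrderID, PostalCode, Qty, UnitPrice}.
S1 is contained in that closure, so S1 ∩ S2 -> S1 holds and the join is lossless.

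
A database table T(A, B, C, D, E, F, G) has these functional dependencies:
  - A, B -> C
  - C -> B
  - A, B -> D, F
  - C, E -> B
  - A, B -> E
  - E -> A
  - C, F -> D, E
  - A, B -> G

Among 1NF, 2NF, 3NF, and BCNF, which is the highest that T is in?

Candidate keys: {A, B}, {A, C}, {B, E}, {C, E}, {C, F}. Prime attributes: {A, B, C, E, F}.
For C -> B we have {C}⁺ = {B, C}; {C} is not a superkey, so BCNF fails.
Since {B} ⊆ prime attributes and every other non-superkey FD also has a prime right side, the schema is in 3NF.

3NF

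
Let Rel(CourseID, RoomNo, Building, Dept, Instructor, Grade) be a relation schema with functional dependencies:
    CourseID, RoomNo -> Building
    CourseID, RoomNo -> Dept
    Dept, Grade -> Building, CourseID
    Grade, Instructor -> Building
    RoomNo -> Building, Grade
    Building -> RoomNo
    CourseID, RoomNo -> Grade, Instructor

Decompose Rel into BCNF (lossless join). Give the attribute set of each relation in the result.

{Building, Grade, RoomNo}; {CourseID, Dept, Grade, Instructor}; {Instructor, RoomNo}

Candidate keys of the original relation: {Building, CourseID}, {Building, Dept}, {CourseID, Grade, Instructor}, {CourseID, RoomNo}, {Dept, Grade}, {Dept, RoomNo}.
{Building, CourseID, Dept, Grade, Instructor, RoomNo}: {Grade, Instructor} determines {Building, Grade, Instructor, RoomNo} here but is not a superkey — split on Grade, Instructor -> Building, RoomNo, giving {Building, Grade, Instructor, RoomNo} and {CourseID, Dept, Grade, Instructor}.
{Building, Grade, Instructor, RoomNo}: {RoomNo} determines {Building, Grade, RoomNo} here but is not a superkey — split on RoomNo -> Building, Grade, giving {Building, Grade, RoomNo} and {Instructor, RoomNo}.
{Building, Grade, RoomNo} has no BCNF violation.
{Instructor, RoomNo} has no BCNF violation.
{CourseID, Dept, Grade, Instructor} has no BCNF violation.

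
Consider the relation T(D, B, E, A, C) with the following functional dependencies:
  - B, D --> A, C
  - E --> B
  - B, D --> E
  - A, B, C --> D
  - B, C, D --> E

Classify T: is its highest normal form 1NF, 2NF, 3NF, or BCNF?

3NF

Candidate keys: {A, B, C}, {A, C, E}, {B, D}, {D, E}. Prime attributes: {A, B, C, D, E}.
E --> B: {E}⁺ = {B, E}, which is not all of the attributes, so the left side is not a superkey — BCNF is violated.
Its right-hand attributes {B} are all prime, as are those of every other non-superkey FD — the relation is in 3NF.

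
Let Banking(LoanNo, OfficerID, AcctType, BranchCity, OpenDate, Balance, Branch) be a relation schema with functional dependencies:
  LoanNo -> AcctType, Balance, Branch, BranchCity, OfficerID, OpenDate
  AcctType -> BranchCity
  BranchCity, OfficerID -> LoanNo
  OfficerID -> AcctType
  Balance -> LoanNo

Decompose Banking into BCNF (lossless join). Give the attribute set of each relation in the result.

Candidate keys of the original relation: {Balance}, {LoanNo}, {OfficerID}.
Within {AcctType, Balance, Branch, BranchCity, LoanNo, OfficerID, OpenDate}: {AcctType}⁺ ∩ {AcctType, Balance, Branch, BranchCity, LoanNo, OfficerID, OpenDate} = {AcctType, BranchCity}, not the whole set, so AcctType -> BranchCity violates BCNF; decompose into {AcctType, BranchCity} and {AcctType, Balance, Branch, LoanNo, OfficerID, OpenDate}.
{AcctType, BranchCity} is in BCNF.
{AcctType, Balance, Branch, LoanNo, OfficerID, OpenDate} is in BCNF.

{AcctType, Balance, Branch, LoanNo, OfficerID, OpenDate}; {AcctType, BranchCity}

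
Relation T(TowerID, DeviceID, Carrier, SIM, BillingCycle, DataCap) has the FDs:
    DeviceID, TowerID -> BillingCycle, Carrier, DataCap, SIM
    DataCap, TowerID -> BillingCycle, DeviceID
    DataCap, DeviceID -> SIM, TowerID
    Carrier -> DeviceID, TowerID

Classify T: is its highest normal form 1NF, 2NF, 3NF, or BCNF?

Candidate keys: {Carrier}, {DataCap, DeviceID}, {DataCap, TowerID}, {DeviceID, TowerID}. Prime attributes: {Carrier, DataCap, DeviceID, TowerID}.
Every FD has a superkey on the left, so the relation is in BCNF.

BCNF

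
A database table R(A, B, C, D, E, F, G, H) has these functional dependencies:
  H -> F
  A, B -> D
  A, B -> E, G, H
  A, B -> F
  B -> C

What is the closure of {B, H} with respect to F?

Start with {B, H}.
H -> F applies; add {F} → now {B, F, H}.
B -> C applies; add {C} → now {B, C, F, H}.
No further FD applies.

{B, C, F, H}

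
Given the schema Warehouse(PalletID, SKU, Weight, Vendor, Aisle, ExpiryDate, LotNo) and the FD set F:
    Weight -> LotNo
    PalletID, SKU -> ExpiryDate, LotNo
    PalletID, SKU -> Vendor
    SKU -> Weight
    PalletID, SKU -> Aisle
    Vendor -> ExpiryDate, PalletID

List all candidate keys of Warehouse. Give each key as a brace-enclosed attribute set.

No FD produces {SKU}, so it must be in every candidate key.
Closure of {PalletID, SKU} is {Aisle, ExpiryDate, LotNo, PalletID, SKU, Vendor, Weight}, the whole schema; {PalletID, SKU} is a candidate key.
Closure of {SKU, Vendor} is {Aisle, ExpiryDate, LotNo, PalletID, SKU, Vendor, Weight}, the whole schema; {SKU, Vendor} is a candidate key.
Any other superkey properly contains one of these, so there are no further candidate keys.

{PalletID, SKU}, {SKU, Vendor}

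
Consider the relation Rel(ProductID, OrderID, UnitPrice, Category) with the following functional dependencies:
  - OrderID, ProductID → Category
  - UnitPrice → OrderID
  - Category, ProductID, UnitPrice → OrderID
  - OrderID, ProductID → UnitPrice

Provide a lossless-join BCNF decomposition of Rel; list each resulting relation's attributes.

{Category, ProductID, UnitPrice}; {OrderID, UnitPrice}

Candidate keys of the original relation: {OrderID, ProductID}, {ProductID, UnitPrice}.
In {Category, OrderID, ProductID, UnitPrice}, {UnitPrice} is not a superkey ({UnitPrice}⁺ restricted to this set is {OrderID, UnitPrice}), so split on UnitPrice → OrderID into {OrderID, UnitPrice} and {Category, ProductID, UnitPrice}.
{OrderID, UnitPrice}: every determinant is a superkey — BCNF.
{Category, ProductID, UnitPrice}: every determinant is a superkey — BCNF.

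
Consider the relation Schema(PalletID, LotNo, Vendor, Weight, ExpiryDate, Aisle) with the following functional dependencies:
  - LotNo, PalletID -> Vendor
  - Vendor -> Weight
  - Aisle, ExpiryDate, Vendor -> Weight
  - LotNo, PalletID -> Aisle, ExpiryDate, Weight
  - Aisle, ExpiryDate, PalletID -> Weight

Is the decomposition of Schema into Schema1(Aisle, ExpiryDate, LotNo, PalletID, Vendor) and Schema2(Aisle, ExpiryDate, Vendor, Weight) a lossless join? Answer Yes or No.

Yes

Common attributes: {Aisle, ExpiryDate, Vendor}; their closure is {Aisle, ExpiryDate, Vendor, Weight}.
This includes all of Schema2, so the common attributes are a superkey of Schema2 — the join is lossless.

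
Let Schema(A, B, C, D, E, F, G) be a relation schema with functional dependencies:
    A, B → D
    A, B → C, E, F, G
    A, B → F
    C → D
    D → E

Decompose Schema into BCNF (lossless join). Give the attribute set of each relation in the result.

{A, B, C, F, G}; {C, D}; {D, E}

Candidate key of the original relation: {A, B}.
Within {A, B, C, D, E, F, G}: {C}⁺ ∩ {A, B, C, D, E, F, G} = {C, D, E}, not the whole set, so C → D, E violates BCNF; decompose into {C, D, E} and {A, B, C, F, G}.
Within {C, D, E}: {D}⁺ ∩ {C, D, E} = {D, E}, not the whole set, so D → E violates BCNF; decompose into {D, E} and {C, D}.
{D, E} has no BCNF violation.
{C, D} has no BCNF violation.
{A, B, C, F, G} has no BCNF violation.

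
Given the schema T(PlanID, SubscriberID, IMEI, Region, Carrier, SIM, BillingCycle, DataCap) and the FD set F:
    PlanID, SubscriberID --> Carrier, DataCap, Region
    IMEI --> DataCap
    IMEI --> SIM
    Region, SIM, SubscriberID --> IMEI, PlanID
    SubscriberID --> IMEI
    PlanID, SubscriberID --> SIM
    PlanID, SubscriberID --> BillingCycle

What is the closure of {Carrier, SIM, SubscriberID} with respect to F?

{Carrier, DataCap, IMEI, SIM, SubscriberID}

Start with {Carrier, SIM, SubscriberID}.
SubscriberID --> IMEI applies; add {IMEI} → now {Carrier, IMEI, SIM, SubscriberID}.
IMEI --> DataCap applies; add {DataCap} → now {Carrier, DataCap, IMEI, SIM, SubscriberID}.
No further FD applies.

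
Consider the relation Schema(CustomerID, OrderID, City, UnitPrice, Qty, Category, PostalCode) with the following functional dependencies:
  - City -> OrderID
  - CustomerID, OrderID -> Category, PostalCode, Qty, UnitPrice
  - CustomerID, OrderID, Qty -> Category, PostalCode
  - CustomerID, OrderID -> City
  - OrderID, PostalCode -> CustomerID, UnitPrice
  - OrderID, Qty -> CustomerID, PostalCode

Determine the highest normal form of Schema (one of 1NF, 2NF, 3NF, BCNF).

3NF

Candidate keys: {City, CustomerID}, {City, PostalCode}, {City, Qty}, {CustomerID, OrderID}, {OrderID, PostalCode}, {OrderID, Qty}. Prime attributes: {City, CustomerID, OrderID, PostalCode, Qty}.
City -> OrderID breaks BCNF: {City}⁺ = {City, OrderID}, so {City} is not a superkey.
Since {OrderID} ⊆ prime attributes and every other non-superkey FD also has a prime right side, the schema is in 3NF.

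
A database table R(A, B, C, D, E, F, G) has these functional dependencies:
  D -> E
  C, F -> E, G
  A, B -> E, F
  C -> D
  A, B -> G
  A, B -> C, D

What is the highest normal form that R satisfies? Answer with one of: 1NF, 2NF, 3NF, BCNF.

Candidate key: {A, B}. Prime attributes: {A, B}.
D -> E breaks BCNF: {D}⁺ = {D, E}, so {D} is not a superkey.
D -> E has non-prime {E} on the right and a non-superkey on the left, so 3NF fails.
No non-prime attribute depends on a proper subset of any candidate key, so 2NF holds.

2NF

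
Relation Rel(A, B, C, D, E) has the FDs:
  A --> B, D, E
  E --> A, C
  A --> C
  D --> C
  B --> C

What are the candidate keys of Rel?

Closure of {A} is {A, B, C, D, E}, the whole schema; {A} is a candidate key.
Closure of {E} is {A, B, C, D, E}, the whole schema; {E} is a candidate key.
No proper subset of any of these is a key, and no other minimal superkey exists.

{A}, {E}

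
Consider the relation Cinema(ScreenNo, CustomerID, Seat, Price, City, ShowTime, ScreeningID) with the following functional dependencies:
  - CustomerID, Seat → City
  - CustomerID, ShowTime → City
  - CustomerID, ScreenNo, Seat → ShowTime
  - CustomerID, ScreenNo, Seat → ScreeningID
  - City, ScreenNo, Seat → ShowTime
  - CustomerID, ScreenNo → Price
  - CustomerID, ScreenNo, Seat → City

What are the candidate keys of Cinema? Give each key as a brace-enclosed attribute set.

No FD produces {CustomerID, ScreenNo, Seat}, so they must be in every candidate key.
{CustomerID, ScreenNo, Seat}⁺ = {City, CustomerID, Price, ScreenNo, ScreeningID, Seat, ShowTime} — all of the relation — so {CustomerID, ScreenNo, Seat} is a candidate key.
Every other attribute set either contains this one or has a smaller closure.

{CustomerID, ScreenNo, Seat}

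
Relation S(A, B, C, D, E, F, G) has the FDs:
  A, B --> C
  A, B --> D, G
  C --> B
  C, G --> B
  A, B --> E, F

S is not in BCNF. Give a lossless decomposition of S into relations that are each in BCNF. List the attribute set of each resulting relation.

{A, C, D, E, F, G}; {B, C}

Candidate keys of the original relation: {A, B}, {A, C}.
Within {A, B, C, D, E, F, G}: {C}⁺ ∩ {A, B, C, D, E, F, G} = {B, C}, not the whole set, so C --> B violates BCNF; decompose into {B, C} and {A, C, D, E, F, G}.
{B, C}: every determinant is a superkey — BCNF.
{A, C, D, E, F, G}: every determinant is a superkey — BCNF.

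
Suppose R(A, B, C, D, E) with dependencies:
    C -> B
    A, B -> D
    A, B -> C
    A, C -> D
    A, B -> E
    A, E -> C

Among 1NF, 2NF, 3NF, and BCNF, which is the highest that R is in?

3NF

Candidate keys: {A, B}, {A, C}, {A, E}. Prime attributes: {A, B, C, E}.
C -> B breaks BCNF: {C}⁺ = {B, C}, so {C} is not a superkey.
But every attribute on its right side ({B}) is prime, and the same holds for every other non-superkey FD, so 3NF still holds.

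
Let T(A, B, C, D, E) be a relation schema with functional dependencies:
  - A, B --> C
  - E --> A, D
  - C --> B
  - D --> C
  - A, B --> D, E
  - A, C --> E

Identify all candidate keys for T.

Closure of {E} is {A, B, C, D, E}, the whole schema; {E} is a candidate key.
Closure of {A, B} is {A, B, C, D, E}, the whole schema; {A, B} is a candidate key.
Closure of {A, C} is {A, B, C, D, E}, the whole schema; {A, C} is a candidate key.
Closure of {A, D} is {A, B, C, D, E}, the whole schema; {A, D} is a candidate key.
Any other superkey properly contains one of these, so there are no further candidate keys.

{A, B}, {A, C}, {A, D}, {E}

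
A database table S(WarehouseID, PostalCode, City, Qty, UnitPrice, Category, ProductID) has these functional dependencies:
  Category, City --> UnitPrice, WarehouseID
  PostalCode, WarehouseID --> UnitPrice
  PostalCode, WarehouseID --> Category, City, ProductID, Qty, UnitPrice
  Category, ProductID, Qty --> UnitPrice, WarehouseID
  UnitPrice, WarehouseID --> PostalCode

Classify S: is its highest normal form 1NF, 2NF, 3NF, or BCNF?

Candidate keys: {Category, City}, {Category, ProductID, Qty}, {PostalCode, WarehouseID}, {UnitPrice, WarehouseID}. Prime attributes: {Category, City, PostalCode, ProductID, Qty, UnitPrice, WarehouseID}.
Each dependency's left side is a superkey — BCNF holds.

BCNF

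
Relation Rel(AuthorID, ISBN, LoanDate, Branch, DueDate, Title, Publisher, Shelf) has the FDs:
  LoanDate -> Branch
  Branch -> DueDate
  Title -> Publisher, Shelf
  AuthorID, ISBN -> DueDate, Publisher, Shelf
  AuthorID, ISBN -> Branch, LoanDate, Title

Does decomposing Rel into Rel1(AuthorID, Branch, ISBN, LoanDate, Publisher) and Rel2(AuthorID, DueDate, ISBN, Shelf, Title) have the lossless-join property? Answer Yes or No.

Rel1 ∩ Rel2 = {AuthorID, ISBN}; its closure under F is {AuthorID, Branch, DueDate, ISBN, LoanDate, Publisher, Shelf, Title}.
Since Rel1 ⊆ {AuthorID, Branch, DueDate, ISBN, LoanDate, Publisher, Shelf, Title}, the intersection is a superkey of Rel1; the decomposition is lossless.

Yes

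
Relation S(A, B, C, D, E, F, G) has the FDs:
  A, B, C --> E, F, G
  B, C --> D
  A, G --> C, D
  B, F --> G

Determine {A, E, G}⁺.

Start with {A, E, G}.
A, G --> C, D applies; add {C, D} → now {A, C, D, E, G}.
No further FD applies.

{A, C, D, E, G}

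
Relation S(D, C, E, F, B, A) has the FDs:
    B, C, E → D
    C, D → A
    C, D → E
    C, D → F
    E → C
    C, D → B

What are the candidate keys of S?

{B, E}, {C, D}, {D, E}

{B, E} is a candidate key since {B, E}⁺ = {A, B, C, D, E, F} covers every attribute.
{C, D} is a candidate key since {C, D}⁺ = {A, B, C, D, E, F} covers every attribute.
{D, E} is a candidate key since {D, E}⁺ = {A, B, C, D, E, F} covers every attribute.
Any other superkey properly contains one of these, so there are no further candidate keys.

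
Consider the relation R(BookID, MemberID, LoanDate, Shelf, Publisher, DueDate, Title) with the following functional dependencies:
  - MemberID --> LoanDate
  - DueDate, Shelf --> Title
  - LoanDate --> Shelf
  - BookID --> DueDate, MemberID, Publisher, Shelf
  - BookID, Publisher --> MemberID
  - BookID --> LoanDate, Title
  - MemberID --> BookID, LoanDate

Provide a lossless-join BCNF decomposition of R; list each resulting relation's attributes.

Candidate keys of the original relation: {BookID}, {MemberID}.
Within {BookID, DueDate, LoanDate, MemberID, Publisher, Shelf, Title}: {DueDate, Shelf}⁺ ∩ {BookID, DueDate, LoanDate, MemberID, Publisher, Shelf, Title} = {DueDate, Shelf, Title}, not the whole set, so DueDate, Shelf --> Title violates BCNF; decompose into {DueDate, Shelf, Title} and {BookID, DueDate, LoanDate, MemberID, Publisher, Shelf}.
{DueDate, Shelf, Title} has no BCNF violation.
Within {BookID, DueDate, LoanDate, MemberID, Publisher, Shelf}: {LoanDate}⁺ ∩ {BookID, DueDate, LoanDate, MemberID, Publisher, Shelf} = {LoanDate, Shelf}, not the whole set, so LoanDate --> Shelf violates BCNF; decompose into {LoanDate, Shelf} and {BookID, DueDate, LoanDate, MemberID, Publisher}.
{LoanDate, Shelf} has no BCNF violation.
{BookID, DueDate, LoanDate, MemberID, Publisher} has no BCNF violation.

{BookID, DueDate, LoanDate, MemberID, Publisher}; {DueDate, Shelf, Title}; {LoanDate, Shelf}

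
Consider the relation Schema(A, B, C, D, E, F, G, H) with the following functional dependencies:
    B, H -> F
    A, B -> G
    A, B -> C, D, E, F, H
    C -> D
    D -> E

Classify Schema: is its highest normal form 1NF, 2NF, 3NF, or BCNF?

2NF

Candidate key: {A, B}. Prime attributes: {A, B}.
For B, H -> F we have {B, H}⁺ = {B, F, H}; {B, H} is not a superkey, so BCNF fails.
Because {F} is non-prime and the left side of B, H -> F is not a superkey, the relation is not in 3NF.
Checking every proper subset of each key, none determines a non-prime attribute — 2NF is satisfied.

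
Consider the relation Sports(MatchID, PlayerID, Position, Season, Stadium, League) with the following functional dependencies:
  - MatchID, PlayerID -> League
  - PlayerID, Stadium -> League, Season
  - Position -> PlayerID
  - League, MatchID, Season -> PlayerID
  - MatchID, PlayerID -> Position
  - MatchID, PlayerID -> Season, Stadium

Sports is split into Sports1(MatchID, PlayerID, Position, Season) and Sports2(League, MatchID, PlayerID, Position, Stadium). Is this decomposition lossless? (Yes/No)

Sports1 ∩ Sports2 = {MatchID, PlayerID, Position}; its closure under F is {League, MatchID, PlayerID, Position, Season, Stadium}.
This includes all of Sports1, so the common attributes are a superkey of Sports1 — the join is lossless.

Yes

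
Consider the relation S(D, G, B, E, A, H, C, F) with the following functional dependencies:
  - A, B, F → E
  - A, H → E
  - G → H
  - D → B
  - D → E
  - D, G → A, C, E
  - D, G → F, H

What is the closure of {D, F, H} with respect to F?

Start with {D, F, H}.
D → B applies; add {B} → now {B, D, F, H}.
D → E applies; add {E} → now {B, D, E, F, H}.
No further FD applies.

{B, D, E, F, H}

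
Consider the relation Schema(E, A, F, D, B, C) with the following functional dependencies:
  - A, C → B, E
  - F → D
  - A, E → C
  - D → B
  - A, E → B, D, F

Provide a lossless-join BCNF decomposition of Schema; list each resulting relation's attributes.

Candidate keys of the original relation: {A, C}, {A, E}.
{A, B, C, D, E, F}: {F} determines {B, D, F} here but is not a superkey — split on F → B, D, giving {B, D, F} and {A, C, E, F}.
{B, D, F}: {D} determines {B, D} here but is not a superkey — split on D → B, giving {B, D} and {D, F}.
{B, D} is in BCNF.
{D, F} is in BCNF.
{A, C, E, F} is in BCNF.

{A, C, E, F}; {B, D}; {D, F}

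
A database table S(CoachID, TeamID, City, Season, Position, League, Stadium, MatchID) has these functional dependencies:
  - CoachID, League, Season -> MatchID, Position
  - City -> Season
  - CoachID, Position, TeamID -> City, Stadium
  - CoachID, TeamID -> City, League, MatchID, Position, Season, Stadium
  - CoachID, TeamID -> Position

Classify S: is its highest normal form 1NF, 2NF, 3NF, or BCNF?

2NF

Candidate key: {CoachID, TeamID}. Prime attributes: {CoachID, TeamID}.
For CoachID, League, Season -> MatchID, Position we have {CoachID, League, Season}⁺ = {CoachID, League, MatchID, Position, Season}; {CoachID, League, Season} is not a superkey, so BCNF fails.
CoachID, League, Season -> MatchID, Position has non-prime {MatchID, Position} on the right and a non-superkey on the left, so 3NF fails.
No proper subset of a key has a non-prime attribute in its closure, so there is no partial dependency; 2NF holds.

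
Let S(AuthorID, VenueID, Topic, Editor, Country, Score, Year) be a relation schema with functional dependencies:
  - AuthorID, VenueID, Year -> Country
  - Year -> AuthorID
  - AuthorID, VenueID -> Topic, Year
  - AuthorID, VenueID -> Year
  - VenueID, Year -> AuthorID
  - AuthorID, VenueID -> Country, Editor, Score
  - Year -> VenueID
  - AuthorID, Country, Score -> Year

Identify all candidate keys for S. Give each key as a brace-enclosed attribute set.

{Year} is a candidate key since {Year}⁺ = {AuthorID, Country, Editor, Score, Topic, VenueID, Year} covers every attribute.
{AuthorID, VenueID} is a candidate key since {AuthorID, VenueID}⁺ = {AuthorID, Country, Editor, Score, Topic, VenueID, Year} covers every attribute.
{AuthorID, Country, Score} is a candidate key since {AuthorID, Country, Score}⁺ = {AuthorID, Country, Editor, Score, Topic, VenueID, Year} covers every attribute.
Any other superkey properly contains one of these, so there are no further candidate keys.

{AuthorID, Country, Score}, {AuthorID, VenueID}, {Year}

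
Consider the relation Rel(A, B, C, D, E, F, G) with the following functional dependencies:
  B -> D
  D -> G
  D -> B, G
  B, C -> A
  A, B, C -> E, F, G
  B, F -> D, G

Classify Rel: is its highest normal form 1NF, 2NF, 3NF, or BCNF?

1NF

Candidate keys: {B, C}, {C, D}. Prime attributes: {B, C, D}.
B -> D breaks BCNF: {B}⁺ = {B, D, G}, so {B} is not a superkey.
D -> G has non-prime {G} on the right and a non-superkey on the left, so 3NF fails.
Since {B} ⊂ {B, C} and {B}⁺ ⊇ {G} with {G} non-prime, there is a partial dependency; 2NF fails.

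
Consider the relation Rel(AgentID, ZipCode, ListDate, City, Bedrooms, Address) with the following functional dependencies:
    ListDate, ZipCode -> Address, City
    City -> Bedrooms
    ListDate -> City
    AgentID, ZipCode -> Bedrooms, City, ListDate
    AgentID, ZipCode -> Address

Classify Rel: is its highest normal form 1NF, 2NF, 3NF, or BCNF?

2NF

Candidate key: {AgentID, ZipCode}. Prime attributes: {AgentID, ZipCode}.
ListDate, ZipCode -> Address, City breaks BCNF: {ListDate, ZipCode}⁺ = {Address, Bedrooms, City, ListDate, ZipCode}, so {ListDate, ZipCode} is not a superkey.
ListDate, ZipCode -> Address, City has non-prime {Address, City} on the right and a non-superkey on the left, so 3NF fails.
No non-prime attribute depends on a proper subset of any candidate key, so 2NF holds.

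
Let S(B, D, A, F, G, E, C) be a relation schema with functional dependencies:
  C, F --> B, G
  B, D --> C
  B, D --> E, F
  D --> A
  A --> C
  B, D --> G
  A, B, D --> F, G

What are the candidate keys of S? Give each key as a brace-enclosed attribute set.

{B, D}, {D, F}

No FD produces {D}, so it must be in every candidate key.
{B, D}⁺ = {A, B, C, D, E, F, G}, which is every attribute, so {B, D} is a candidate key.
{D, F}⁺ = {A, B, C, D, E, F, G}, which is every attribute, so {D, F} is a candidate key.
No proper subset of any of these is a key, and no other minimal superkey exists.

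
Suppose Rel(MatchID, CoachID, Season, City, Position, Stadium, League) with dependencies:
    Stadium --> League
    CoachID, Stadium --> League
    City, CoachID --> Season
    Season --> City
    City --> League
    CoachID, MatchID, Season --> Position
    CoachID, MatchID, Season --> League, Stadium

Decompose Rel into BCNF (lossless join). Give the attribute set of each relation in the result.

Candidate keys of the original relation: {City, CoachID, MatchID}, {CoachID, MatchID, Season}.
In {City, CoachID, League, MatchID, Position, Season, Stadium}, {Stadium} is not a superkey ({Stadium}⁺ restricted to this set is {League, Stadium}), so split on Stadium --> League into {League, Stadium} and {City, CoachID, MatchID, Position, Season, Stadium}.
{League, Stadium} has no BCNF violation.
In {City, CoachID, MatchID, Position, Season, Stadium}, {City, CoachID} is not a superkey ({City, CoachID}⁺ restricted to this set is {City, CoachID, Season}), so split on City, CoachID --> Season into {City, CoachID, Season} and {City, CoachID, MatchID, Position, Stadium}.
In {City, CoachID, Season}, {Season} is not a superkey ({Season}⁺ restricted to this set is {City, Season}), so split on Season --> City into {City, Season} and {CoachID, Season}.
{City, Season} has no BCNF violation.
{CoachID, Season} has no BCNF violation.
{City, CoachID, MatchID, Position, Stadium} has no BCNF violation.

{City, CoachID, MatchID, Position, Stadium}; {City, Season}; {CoachID, Season}; {League, Stadium}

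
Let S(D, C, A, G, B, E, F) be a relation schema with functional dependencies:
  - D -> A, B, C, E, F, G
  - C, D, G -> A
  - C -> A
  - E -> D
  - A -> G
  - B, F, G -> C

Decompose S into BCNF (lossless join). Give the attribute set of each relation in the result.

{A, C}; {A, G}; {B, C, D, E, F}

Candidate keys of the original relation: {D}, {E}.
Within {A, B, C, D, E, F, G}: {C}⁺ ∩ {A, B, C, D, E, F, G} = {A, C, G}, not the whole set, so C -> A, G violates BCNF; decompose into {A, C, G} and {B, C, D, E, F}.
Within {A, C, G}: {A}⁺ ∩ {A, C, G} = {A, G}, not the whole set, so A -> G violates BCNF; decompose into {A, G} and {A, C}.
{A, G} has no BCNF violation.
{A, C} has no BCNF violation.
{B, C, D, E, F} has no BCNF violation.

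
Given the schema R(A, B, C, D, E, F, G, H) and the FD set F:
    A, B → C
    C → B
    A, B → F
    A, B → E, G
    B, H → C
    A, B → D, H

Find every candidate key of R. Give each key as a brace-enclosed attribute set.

{A, B}, {A, C}

Attributes never on any right-hand side: {A} — every candidate key must contain it.
{A, B}⁺ = {A, B, C, D, E, F, G, H}, which is every attribute, so {A, B} is a candidate key.
{A, C}⁺ = {A, B, C, D, E, F, G, H}, which is every attribute, so {A, C} is a candidate key.
No proper subset of any of these is a key, and no other minimal superkey exists.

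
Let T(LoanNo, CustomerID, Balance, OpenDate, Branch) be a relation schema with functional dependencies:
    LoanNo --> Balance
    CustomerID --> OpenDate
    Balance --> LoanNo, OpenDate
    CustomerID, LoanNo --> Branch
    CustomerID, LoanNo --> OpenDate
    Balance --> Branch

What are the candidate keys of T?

{CustomerID} never appears on the right of any FD, so every key must include it.
{Balance, CustomerID}⁺ = {Balance, Branch, CustomerID, LoanNo, OpenDate}, which is every attribute, so {Balance, CustomerID} is a candidate key.
{CustomerID, LoanNo}⁺ = {Balance, Branch, CustomerID, LoanNo, OpenDate}, which is every attribute, so {CustomerID, LoanNo} is a candidate key.
These are minimal and exhaustive — every other superkey contains one of them.

{Balance, CustomerID}, {CustomerID, LoanNo}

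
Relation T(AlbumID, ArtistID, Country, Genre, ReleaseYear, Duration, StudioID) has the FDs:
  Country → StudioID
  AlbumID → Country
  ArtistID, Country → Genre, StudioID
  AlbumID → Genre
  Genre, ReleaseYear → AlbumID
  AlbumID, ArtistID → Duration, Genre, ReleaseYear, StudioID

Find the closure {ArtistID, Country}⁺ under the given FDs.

{ArtistID, Country, Genre, StudioID}

Start with {ArtistID, Country}.
Country → StudioID applies; add {StudioID} → now {ArtistID, Country, StudioID}.
ArtistID, Country → Genre, StudioID applies; add {Genre} → now {ArtistID, Country, Genre, StudioID}.
No further FD applies.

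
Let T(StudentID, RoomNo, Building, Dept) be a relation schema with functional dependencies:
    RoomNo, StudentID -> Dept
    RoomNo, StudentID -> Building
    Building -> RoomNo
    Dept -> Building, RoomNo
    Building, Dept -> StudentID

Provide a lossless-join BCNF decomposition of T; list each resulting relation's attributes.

Candidate keys of the original relation: {Building, StudentID}, {Dept}, {RoomNo, StudentID}.
Within {Building, Dept, RoomNo, StudentID}: {Building}⁺ ∩ {Building, Dept, RoomNo, StudentID} = {Building, RoomNo}, not the whole set, so Building -> RoomNo violates BCNF; decompose into {Building, RoomNo} and {Building, Dept, StudentID}.
{Building, RoomNo}: every determinant is a superkey — BCNF.
{Building, Dept, StudentID}: every determinant is a superkey — BCNF.

{Building, Dept, StudentID}; {Building, RoomNo}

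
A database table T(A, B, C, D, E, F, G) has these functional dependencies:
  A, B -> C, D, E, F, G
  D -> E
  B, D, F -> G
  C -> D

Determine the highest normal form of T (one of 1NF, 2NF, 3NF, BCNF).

Candidate key: {A, B}. Prime attributes: {A, B}.
D -> E breaks BCNF: {D}⁺ = {D, E}, so {D} is not a superkey.
D -> E has non-prime {E} on the right and a non-superkey on the left, so 3NF fails.
No non-prime attribute depends on a proper subset of any candidate key, so 2NF holds.

2NF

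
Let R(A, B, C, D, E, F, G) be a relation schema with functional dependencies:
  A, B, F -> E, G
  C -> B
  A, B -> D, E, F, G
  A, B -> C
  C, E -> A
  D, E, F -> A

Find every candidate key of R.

Closure of {A, B} is {A, B, C, D, E, F, G}, the whole schema; {A, B} is a candidate key.
Closure of {A, C} is {A, B, C, D, E, F, G}, the whole schema; {A, C} is a candidate key.
Closure of {C, E} is {A, B, C, D, E, F, G}, the whole schema; {C, E} is a candidate key.
Closure of {B, D, E, F} is {A, B, C, D, E, F, G}, the whole schema; {B, D, E, F} is a candidate key.
These are minimal and exhaustive — every other superkey contains one of them.

{A, B}, {A, C}, {B, D, E, F}, {C, E}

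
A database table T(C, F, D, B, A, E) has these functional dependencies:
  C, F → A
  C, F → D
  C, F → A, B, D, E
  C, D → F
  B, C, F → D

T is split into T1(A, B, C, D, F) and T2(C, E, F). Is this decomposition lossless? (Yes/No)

T1 ∩ T2 = {C, F}; its closure under F is {A, B, C, D, E, F}.
Since T1 ⊆ {A, B, C, D, E, F}, the intersection is a superkey of T1; the decomposition is lossless.

Yes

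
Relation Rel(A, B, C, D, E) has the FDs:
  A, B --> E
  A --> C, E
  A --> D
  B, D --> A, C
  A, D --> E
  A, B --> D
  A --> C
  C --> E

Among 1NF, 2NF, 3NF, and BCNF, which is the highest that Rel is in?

1NF

Candidate keys: {A, B}, {B, D}. Prime attributes: {A, B, D}.
A --> C, E breaks BCNF: {A}⁺ = {A, C, D, E}, so {A} is not a superkey.
A --> C, E has non-prime {C, E} on the right and a non-superkey on the left, so 3NF fails.
{A} is a proper subset of the key {A, B}, and {A}⁺ contains the non-prime attributes {C, E} — a partial dependency, so 2NF is violated.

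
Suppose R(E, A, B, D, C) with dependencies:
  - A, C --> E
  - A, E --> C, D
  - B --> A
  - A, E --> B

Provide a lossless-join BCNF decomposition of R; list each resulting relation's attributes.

{A, B}; {B, C, D, E}

Candidate keys of the original relation: {A, C}, {A, E}, {B, C}, {B, E}.
{A, B, C, D, E}: {B} determines {A, B} here but is not a superkey — split on B --> A, giving {A, B} and {B, C, D, E}.
{A, B} has no BCNF violation.
{B, C, D, E} has no BCNF violation.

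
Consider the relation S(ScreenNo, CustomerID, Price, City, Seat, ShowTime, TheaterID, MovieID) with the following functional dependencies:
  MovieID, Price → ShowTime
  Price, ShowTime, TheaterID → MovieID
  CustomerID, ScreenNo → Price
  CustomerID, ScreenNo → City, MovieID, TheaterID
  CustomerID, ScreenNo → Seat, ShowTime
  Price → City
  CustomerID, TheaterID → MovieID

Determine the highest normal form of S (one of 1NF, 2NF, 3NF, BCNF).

2NF

Candidate key: {CustomerID, ScreenNo}. Prime attributes: {CustomerID, ScreenNo}.
MovieID, Price → ShowTime breaks BCNF: {MovieID, Price}⁺ = {City, MovieID, Price, ShowTime}, so {MovieID, Price} is not a superkey.
Because {ShowTime} is non-prime and the left side of MovieID, Price → ShowTime is not a superkey, the relation is not in 3NF.
No proper subset of a key has a non-prime attribute in its closure, so there is no partial dependency; 2NF holds.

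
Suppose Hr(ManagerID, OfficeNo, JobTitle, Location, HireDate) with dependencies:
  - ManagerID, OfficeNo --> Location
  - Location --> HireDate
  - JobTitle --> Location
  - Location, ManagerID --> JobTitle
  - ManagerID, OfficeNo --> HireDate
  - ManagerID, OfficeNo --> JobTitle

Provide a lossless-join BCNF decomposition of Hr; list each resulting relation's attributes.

{HireDate, Location}; {JobTitle, Location}; {JobTitle, ManagerID, OfficeNo}

Candidate key of the original relation: {ManagerID, OfficeNo}.
In {HireDate, JobTitle, Location, ManagerID, OfficeNo}, {Location} is not a superkey ({Location}⁺ restricted to this set is {HireDate, Location}), so split on Location --> HireDate into {HireDate, Location} and {JobTitle, Location, ManagerID, OfficeNo}.
{HireDate, Location} has no BCNF violation.
In {JobTitle, Location, ManagerID, OfficeNo}, {JobTitle} is not a superkey ({JobTitle}⁺ restricted to this set is {JobTitle, Location}), so split on JobTitle --> Location into {JobTitle, Location} and {JobTitle, ManagerID, OfficeNo}.
{JobTitle, Location} has no BCNF violation.
{JobTitle, ManagerID, OfficeNo} has no BCNF violation.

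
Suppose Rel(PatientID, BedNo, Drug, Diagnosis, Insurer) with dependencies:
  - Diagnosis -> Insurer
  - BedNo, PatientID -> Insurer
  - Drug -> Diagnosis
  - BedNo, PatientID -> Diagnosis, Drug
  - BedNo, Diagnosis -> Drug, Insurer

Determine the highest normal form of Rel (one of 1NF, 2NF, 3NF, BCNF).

2NF

Candidate key: {BedNo, PatientID}. Prime attributes: {BedNo, PatientID}.
Diagnosis -> Insurer breaks BCNF: {Diagnosis}⁺ = {Diagnosis, Insurer}, so {Diagnosis} is not a superkey.
Because {Insurer} is non-prime and the left side of Diagnosis -> Insurer is not a superkey, the relation is not in 3NF.
Checking every proper subset of each key, none determines a non-prime attribute — 2NF is satisfied.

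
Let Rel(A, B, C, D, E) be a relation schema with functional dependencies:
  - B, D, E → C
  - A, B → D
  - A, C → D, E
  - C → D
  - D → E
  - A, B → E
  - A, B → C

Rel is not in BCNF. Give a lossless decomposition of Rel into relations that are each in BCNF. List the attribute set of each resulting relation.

{A, B, D}; {B, C}; {C, D}; {D, E}

Candidate key of the original relation: {A, B}.
In {A, B, C, D, E}, {B, D, E} is not a superkey ({B, D, E}⁺ restricted to this set is {B, C, D, E}), so split on B, D, E → C into {B, C, D, E} and {A, B, D, E}.
In {B, C, D, E}, {C} is not a superkey ({C}⁺ restricted to this set is {C, D, E}), so split on C → D, E into {C, D, E} and {B, C}.
In {C, D, E}, {D} is not a superkey ({D}⁺ restricted to this set is {D, E}), so split on D → E into {D, E} and {C, D}.
{D, E} has no BCNF violation.
{C, D} has no BCNF violation.
{B, C} has no BCNF violation.
In {A, B, D, E}, {D} is not a superkey ({D}⁺ restricted to this set is {D, E}), so split on D → E into {D, E} and {A, B, D}.
{D, E} has no BCNF violation.
{A, B, D} has no BCNF violation.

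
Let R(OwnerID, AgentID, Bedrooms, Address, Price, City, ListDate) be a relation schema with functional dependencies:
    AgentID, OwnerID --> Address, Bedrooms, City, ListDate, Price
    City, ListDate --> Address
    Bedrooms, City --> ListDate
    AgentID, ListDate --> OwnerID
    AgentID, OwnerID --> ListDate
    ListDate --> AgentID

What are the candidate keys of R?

{AgentID, OwnerID}, {Bedrooms, City}, {ListDate}

{ListDate}⁺ = {Address, AgentID, Bedrooms, City, ListDate, OwnerID, Price} — all of the relation — so {ListDate} is a candidate key.
{AgentID, OwnerID}⁺ = {Address, AgentID, Bedrooms, City, ListDate, OwnerID, Price} — all of the relation — so {AgentID, OwnerID} is a candidate key.
{Bedrooms, City}⁺ = {Address, AgentID, Bedrooms, City, ListDate, OwnerID, Price} — all of the relation — so {Bedrooms, City} is a candidate key.
No proper subset of any of these is a key, and no other minimal superkey exists.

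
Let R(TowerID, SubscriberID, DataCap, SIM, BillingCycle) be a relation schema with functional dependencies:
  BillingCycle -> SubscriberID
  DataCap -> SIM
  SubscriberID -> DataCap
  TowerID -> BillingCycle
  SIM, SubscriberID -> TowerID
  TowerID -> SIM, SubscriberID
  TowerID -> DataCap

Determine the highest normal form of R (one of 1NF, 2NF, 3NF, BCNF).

2NF

Candidate keys: {BillingCycle}, {SubscriberID}, {TowerID}. Prime attributes: {BillingCycle, SubscriberID, TowerID}.
DataCap -> SIM: {DataCap}⁺ = {DataCap, SIM}, which is not all of the attributes, so the left side is not a superkey — BCNF is violated.
DataCap -> SIM determines the non-prime attribute {SIM} from a non-superkey — 3NF is violated.
Every candidate key is a single attribute, so no partial dependency is possible; 2NF holds.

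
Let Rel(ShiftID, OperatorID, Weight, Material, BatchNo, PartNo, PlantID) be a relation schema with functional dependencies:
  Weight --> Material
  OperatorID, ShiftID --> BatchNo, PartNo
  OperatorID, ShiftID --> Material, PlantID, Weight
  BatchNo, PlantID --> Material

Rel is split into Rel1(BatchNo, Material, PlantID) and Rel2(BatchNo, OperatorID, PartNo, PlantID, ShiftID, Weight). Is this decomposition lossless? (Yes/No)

The shared attributes are {BatchNo, PlantID} and {BatchNo, PlantID}⁺ = {BatchNo, Material, PlantID}.
Since Rel1 ⊆ {BatchNo, Material, PlantID}, the intersection is a superkey of Rel1; the decomposition is lossless.

Yes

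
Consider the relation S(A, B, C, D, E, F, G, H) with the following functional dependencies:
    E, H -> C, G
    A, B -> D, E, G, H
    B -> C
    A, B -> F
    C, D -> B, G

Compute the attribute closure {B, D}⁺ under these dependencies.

{B, C, D, G}

Start with {B, D}.
B -> C applies; add {C} → now {B, C, D}.
C, D -> B, G applies; add {G} → now {B, C, D, G}.
No further FD applies.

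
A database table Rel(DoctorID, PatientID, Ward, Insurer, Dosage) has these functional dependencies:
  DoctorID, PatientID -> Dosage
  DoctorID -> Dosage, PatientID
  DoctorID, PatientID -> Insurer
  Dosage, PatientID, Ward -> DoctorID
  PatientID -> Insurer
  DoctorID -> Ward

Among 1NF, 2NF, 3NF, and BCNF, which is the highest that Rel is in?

1NF

Candidate keys: {DoctorID}, {Dosage, PatientID, Ward}. Prime attributes: {DoctorID, Dosage, PatientID, Ward}.
PatientID -> Insurer breaks BCNF: {PatientID}⁺ = {Insurer, PatientID}, so {PatientID} is not a superkey.
PatientID -> Insurer has non-prime {Insurer} on the right and a non-superkey on the left, so 3NF fails.
Since {PatientID} ⊂ {Dosage, PatientID, Ward} and {PatientID}⁺ ⊇ {Insurer} with {Insurer} non-prime, there is a partial dependency; 2NF fails.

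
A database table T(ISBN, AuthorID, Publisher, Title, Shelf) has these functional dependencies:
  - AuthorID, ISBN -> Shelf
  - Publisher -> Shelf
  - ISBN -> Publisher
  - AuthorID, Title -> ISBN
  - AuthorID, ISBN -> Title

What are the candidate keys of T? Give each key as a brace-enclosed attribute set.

{AuthorID} never appears on the right of any FD, so every key must include it.
{AuthorID, ISBN}⁺ = {AuthorID, ISBN, Publisher, Shelf, Title}, which is every attribute, so {AuthorID, ISBN} is a candidate key.
{AuthorID, Title}⁺ = {AuthorID, ISBN, Publisher, Shelf, Title}, which is every attribute, so {AuthorID, Title} is a candidate key.
Any other superkey properly contains one of these, so there are no further candidate keys.

{AuthorID, ISBN}, {AuthorID, Title}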